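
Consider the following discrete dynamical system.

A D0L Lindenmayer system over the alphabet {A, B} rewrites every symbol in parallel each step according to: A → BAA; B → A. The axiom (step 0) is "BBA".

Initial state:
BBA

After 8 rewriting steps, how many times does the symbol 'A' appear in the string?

gen 0: BBA
gen 1: AABAA
gen 2: BAABAAABAABAA
gen 3: ABAABAAABAABAABAAABAABAAABAABAA
gen 4: BAAABAABAAABAABAABAAABAABAAABAABAAABAABAABAAABAABAAABAABAABAAABAABAAABAABAA
gen 5: ABAABAABAAABAABAAABAABAABAAABAABAAABAABAAABAABAABAAABAABAA…BAAABAABAAABAABAAABAABAABAAABAABAAABAABAABAAABAABAAABAABAA  (len 181)
gen 6: BAAABAABAAABAABAAABAABAABAAABAABAAABAABAABAAABAABAAABAABAA…BAAABAABAAABAABAAABAABAABAAABAABAAABAABAABAAABAABAAABAABAA  (len 437)
gen 7: ABAABAABAAABAABAAABAABAABAAABAABAAABAABAABAAABAABAAABAABAA…BAAABAABAAABAABAAABAABAABAAABAABAAABAABAABAAABAABAAABAABAA  (len 1055)
gen 8: BAAABAABAAABAABAAABAABAABAAABAABAAABAABAABAAABAABAAABAABAA…BAAABAABAAABAABAAABAABAABAAABAABAAABAABAABAAABAABAAABAABAA  (len 2547)

1801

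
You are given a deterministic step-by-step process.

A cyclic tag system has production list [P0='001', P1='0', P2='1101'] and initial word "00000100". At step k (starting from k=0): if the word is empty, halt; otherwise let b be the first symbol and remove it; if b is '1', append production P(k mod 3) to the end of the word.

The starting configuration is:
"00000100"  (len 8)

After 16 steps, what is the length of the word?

14

t=0: "00000100"  (len 8)
t=1: "0000100"  (len 7)
t=2: "000100"  (len 6)
t=3: "00100"  (len 5)
t=4: "0100"  (len 4)
t=5: "100"  (len 3)
t=6: "001101"  (len 6)
t=7: "01101"  (len 5)
t=8: "1101"  (len 4)
t=9: "1011101"  (len 7)
t=10: "011101001"  (len 9)
t=11: "11101001"  (len 8)
t=12: "11010011101"  (len 11)
t=13: "1010011101001"  (len 13)
t=14: "0100111010010"  (len 13)
t=15: "100111010010"  (len 12)
t=16: "00111010010001"  (len 14)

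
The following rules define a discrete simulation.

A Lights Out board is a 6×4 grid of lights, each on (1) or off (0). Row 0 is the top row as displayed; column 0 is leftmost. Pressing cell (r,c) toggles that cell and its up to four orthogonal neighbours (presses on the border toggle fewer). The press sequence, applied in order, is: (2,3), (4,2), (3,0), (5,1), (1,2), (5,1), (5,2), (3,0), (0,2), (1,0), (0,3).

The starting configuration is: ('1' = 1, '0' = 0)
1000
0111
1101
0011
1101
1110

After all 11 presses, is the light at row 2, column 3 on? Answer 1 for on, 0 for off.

t=0: 1000
0111
1101
0011
1101
1110
t=1: 1000
0110
1110
0010
1101
1110
t=2: 1000
0110
1110
0000
1010
1100
t=3: 1000
0110
0110
1100
0010
1100
t=4: 1000
0110
0110
1100
0110
0010
t=5: 1010
0001
0100
1100
0110
0010
t=6: 1010
0001
0100
1100
0010
1100
t=7: 1010
0001
0100
1100
0000
1011
t=8: 1010
0001
1100
0000
1000
1011
t=9: 1101
0011
1100
0000
1000
1011
t=10: 0101
1111
0100
0000
1000
1011
t=11: 0110
1110
0100
0000
1000
1011

0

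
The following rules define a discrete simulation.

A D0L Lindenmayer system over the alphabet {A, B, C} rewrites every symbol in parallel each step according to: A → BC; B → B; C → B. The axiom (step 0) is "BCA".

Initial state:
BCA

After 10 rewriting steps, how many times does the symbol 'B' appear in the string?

0) BCA
1) BBBC
2) BBBB
3) BBBB
4) BBBB
5) BBBB
6) BBBB
7) BBBB
8) BBBB
9) BBBB
10) BBBB

4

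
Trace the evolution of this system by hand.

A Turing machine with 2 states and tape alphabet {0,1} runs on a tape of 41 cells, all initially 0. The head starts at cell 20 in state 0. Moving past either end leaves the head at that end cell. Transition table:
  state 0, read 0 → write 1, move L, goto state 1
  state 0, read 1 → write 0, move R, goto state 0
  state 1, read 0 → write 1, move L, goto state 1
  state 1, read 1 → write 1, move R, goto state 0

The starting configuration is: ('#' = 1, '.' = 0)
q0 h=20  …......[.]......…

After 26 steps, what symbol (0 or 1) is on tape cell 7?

t=0: q0 h=20  …......[.]......…
t=1: q1 h=19  …......[.]#.....…
t=2: q1 h=18  …......[.]##....…
t=3: q1 h=17  …......[.]###...…
t=4: q1 h=16  …......[.]####..…
t=5: q1 h=15  …......[.]#####.…
t=6: q1 h=14  …......[.]######…
t=7: q1 h=13  …......[.]######…
t=8: q1 h=12  …......[.]######…
t=9: q1 h=11  …......[.]######…
t=10: q1 h=10  …......[.]######…
t=11: q1 h= 9  …......[.]######…
t=12: q1 h= 8  …......[.]######…
t=13: q1 h= 7  …......[.]######…
t=14: q1 h= 6  |......[.]######…
t=15: q1 h= 5  |.....[.]######…
t=16: q1 h= 4  |....[.]######…
t=17: q1 h= 3  |...[.]######…
t=18: q1 h= 2  |..[.]######…
t=19: q1 h= 1  |.[.]######…
t=20: q1 h= 0  |[.]######…
t=21: q1 h= 0  |[#]######…
t=22: q0 h= 1  |#[#]######…
t=23: q0 h= 2  |#.[#]######…
t=24: q0 h= 3  |#..[#]######…
t=25: q0 h= 4  |#...[#]######…
t=26: q0 h= 5  |#....[#]######…

1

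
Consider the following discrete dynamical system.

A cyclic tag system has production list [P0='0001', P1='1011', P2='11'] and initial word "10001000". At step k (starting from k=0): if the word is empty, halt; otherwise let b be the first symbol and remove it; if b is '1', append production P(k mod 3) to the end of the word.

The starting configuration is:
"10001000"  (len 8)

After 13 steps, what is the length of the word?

9

0) "10001000"  (len 8)
1) "00010000001"  (len 11)
2) "0010000001"  (len 10)
3) "010000001"  (len 9)
4) "10000001"  (len 8)
5) "00000011011"  (len 11)
6) "0000011011"  (len 10)
7) "000011011"  (len 9)
8) "00011011"  (len 8)
9) "0011011"  (len 7)
10) "011011"  (len 6)
11) "11011"  (len 5)
12) "101111"  (len 6)
13) "011110001"  (len 9)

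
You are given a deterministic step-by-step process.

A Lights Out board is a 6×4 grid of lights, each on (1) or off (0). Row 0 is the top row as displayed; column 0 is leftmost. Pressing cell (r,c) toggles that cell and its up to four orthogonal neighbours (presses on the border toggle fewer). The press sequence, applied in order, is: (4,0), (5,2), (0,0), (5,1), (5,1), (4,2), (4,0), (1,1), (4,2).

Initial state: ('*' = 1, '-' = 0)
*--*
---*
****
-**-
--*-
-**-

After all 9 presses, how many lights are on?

10

t=0: *--*
---*
****
-**-
--*-
-**-
t=1: *--*
---*
****
***-
***-
***-
t=2: *--*
---*
****
***-
**--
*--*
t=3: -*-*
*--*
****
***-
**--
*--*
t=4: -*-*
*--*
****
***-
*---
-***
t=5: -*-*
*--*
****
***-
**--
*--*
t=6: -*-*
*--*
****
**--
*-**
*-**
t=7: -*-*
*--*
****
-*--
-***
--**
t=8: ---*
-***
*-**
-*--
-***
--**
t=9: ---*
-***
*-**
-**-
----
---*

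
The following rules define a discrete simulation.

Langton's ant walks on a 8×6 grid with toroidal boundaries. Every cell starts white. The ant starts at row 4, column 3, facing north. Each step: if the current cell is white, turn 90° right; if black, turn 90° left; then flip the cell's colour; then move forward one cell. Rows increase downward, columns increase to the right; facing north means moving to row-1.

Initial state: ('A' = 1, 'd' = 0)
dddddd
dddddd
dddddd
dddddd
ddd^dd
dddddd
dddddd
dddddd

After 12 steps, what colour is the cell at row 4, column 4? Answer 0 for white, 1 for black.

1

step 0: dddddd
dddddd
dddddd
dddddd
ddd^dd
dddddd
dddddd
dddddd
step 1: dddddd
dddddd
dddddd
dddddd
dddA>d
dddddd
dddddd
dddddd
step 2: dddddd
dddddd
dddddd
dddddd
dddAAd
ddddvd
dddddd
dddddd
step 3: dddddd
dddddd
dddddd
dddddd
dddAAd
ddd<Ad
dddddd
dddddd
step 4: dddddd
dddddd
dddddd
dddddd
ddd^Ad
dddAAd
dddddd
dddddd
step 5: dddddd
dddddd
dddddd
dddddd
dd<dAd
dddAAd
dddddd
dddddd
step 6: dddddd
dddddd
dddddd
dd^ddd
ddAdAd
dddAAd
dddddd
dddddd
step 7: dddddd
dddddd
dddddd
ddA>dd
ddAdAd
dddAAd
dddddd
dddddd
step 8: dddddd
dddddd
dddddd
ddAAdd
ddAvAd
dddAAd
dddddd
dddddd
step 9: dddddd
dddddd
dddddd
ddAAdd
dd<AAd
dddAAd
dddddd
dddddd
step 10: dddddd
dddddd
dddddd
ddAAdd
dddAAd
ddvAAd
dddddd
dddddd
step 11: dddddd
dddddd
dddddd
ddAAdd
dddAAd
d<AAAd
dddddd
dddddd
step 12: dddddd
dddddd
dddddd
ddAAdd
d^dAAd
dAAAAd
dddddd
dddddd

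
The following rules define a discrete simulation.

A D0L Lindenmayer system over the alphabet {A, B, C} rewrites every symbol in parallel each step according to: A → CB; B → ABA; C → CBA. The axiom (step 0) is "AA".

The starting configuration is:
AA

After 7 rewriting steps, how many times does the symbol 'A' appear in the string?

gen 0: AA
gen 1: CBCB
gen 2: CBAABACBAABA
gen 3: CBAABACBCBABACBCBAABACBCBABACB
gen 4: CBAABACBCBABACBCBAABACBAABACBABACBCBAABACBAABACBCBABACBCBAABACBAABACBABACBCBAABA
gen 5: CBAABACBCBABACBCBAABACBAABACBABACBCBAABACBAABACBCBABACBCBA…CBCBABACBCBAABACBCBABACBCBAABACBABACBCBAABACBAABACBCBABACB  (len 208)
gen 6: CBAABACBCBABACBCBAABACBAABACBABACBCBAABACBAABACBCBABACBCBA…ABACBAABACBCBABACBCBAABACBCBABACBCBAABACBAABACBABACBCBAABA  (len 546)
gen 7: CBAABACBCBABACBCBAABACBAABACBABACBCBAABACBAABACBCBABACBCBA…CBCBABACBCBAABACBCBABACBCBAABACBABACBCBAABACBAABACBCBABACB  (len 1428)

544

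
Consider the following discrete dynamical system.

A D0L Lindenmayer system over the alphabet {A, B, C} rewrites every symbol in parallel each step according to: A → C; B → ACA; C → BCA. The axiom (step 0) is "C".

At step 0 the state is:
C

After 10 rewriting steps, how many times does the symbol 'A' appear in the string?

1737

0) C
1) BCA
2) ACABCAC
3) CBCACACABCACBCA
4) BCAACABCACBCACBCACACABCACBCAACABCAC
5) ACABCACCBCACACABCACBCAACABCACBCAACABCACBCACBCACACABCACBCAACABCACCBCACACABCACBCA
6) CBCACACABCACBCABCAACABCACBCACBCACACABCACBCAACABCACCBCACACA…AACABCACCBCACACABCACBCABCAACABCACBCACBCACACABCACBCAACABCAC  (len 179)
7) BCAACABCACBCACBCACACABCACBCAACABCACACABCACCBCACACABCACBCAA…AACABCACBCAACABCACBCACBCACACABCACBCAACABCACCBCACACABCACBCA  (len 407)
8) ACABCACCBCACACABCACBCAACABCACBCAACABCACBCACBCACACABCACBCAA…AACABCACCBCACACABCACBCABCAACABCACBCACBCACACABCACBCAACABCAC  (len 923)
9) CBCACACABCACBCABCAACABCACBCACBCACACABCACBCAACABCACCBCACACA…AACABCACBCAACABCACBCACBCACACABCACBCAACABCACCBCACACABCACBCA  (len 2095)
10) BCAACABCACBCACBCACACABCACBCAACABCACACABCACCBCACACABCACBCAA…AACABCACCBCACACABCACBCABCAACABCACBCACBCACACABCACBCAACABCAC  (len 4755)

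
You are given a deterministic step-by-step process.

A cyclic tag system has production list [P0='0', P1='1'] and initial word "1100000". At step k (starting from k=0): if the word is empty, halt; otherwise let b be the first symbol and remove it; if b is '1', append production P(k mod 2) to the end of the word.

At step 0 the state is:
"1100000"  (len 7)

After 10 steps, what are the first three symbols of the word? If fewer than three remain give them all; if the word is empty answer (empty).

k=0  "1100000"  (len 7)
k=1  "1000000"  (len 7)
k=2  "0000001"  (len 7)
k=3  "000001"  (len 6)
k=4  "00001"  (len 5)
k=5  "0001"  (len 4)
k=6  "001"  (len 3)
k=7  "01"  (len 2)
k=8  "1"  (len 1)
k=9  "0"  (len 1)
k=10  (halted — word empty)

(empty)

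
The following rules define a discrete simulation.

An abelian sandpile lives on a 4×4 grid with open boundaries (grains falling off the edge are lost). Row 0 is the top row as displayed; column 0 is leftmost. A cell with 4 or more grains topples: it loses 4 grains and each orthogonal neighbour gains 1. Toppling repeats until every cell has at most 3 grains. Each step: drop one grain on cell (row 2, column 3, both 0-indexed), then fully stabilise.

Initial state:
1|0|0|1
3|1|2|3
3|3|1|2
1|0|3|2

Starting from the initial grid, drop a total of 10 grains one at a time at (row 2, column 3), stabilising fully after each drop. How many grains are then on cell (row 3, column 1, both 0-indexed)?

2

k=0  1|0|0|1
3|1|2|3
3|3|1|2
1|0|3|2
k=1  1|0|0|1
3|1|2|3
3|3|1|3
1|0|3|2
k=2  1|0|0|2
3|1|3|0
3|3|2|1
1|0|3|3
k=3  1|0|0|2
3|1|3|0
3|3|2|2
1|0|3|3
k=4  1|0|0|2
3|1|3|0
3|3|2|3
1|0|3|3
k=5  2|1|1|2
1|0|1|2
1|2|2|2
2|2|1|1
k=6  2|1|1|2
1|0|1|2
1|2|2|3
2|2|1|1
k=7  2|1|1|2
1|0|1|3
1|2|3|0
2|2|1|2
k=8  2|1|1|2
1|0|1|3
1|2|3|1
2|2|1|2
k=9  2|1|1|2
1|0|1|3
1|2|3|2
2|2|1|2
k=10  2|1|1|2
1|0|1|3
1|2|3|3
2|2|1|2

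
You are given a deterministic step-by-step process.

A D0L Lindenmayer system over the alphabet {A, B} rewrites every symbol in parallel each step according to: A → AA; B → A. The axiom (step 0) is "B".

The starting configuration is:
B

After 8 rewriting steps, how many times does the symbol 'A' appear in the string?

0) B
1) A
2) AA
3) AAAA
4) AAAAAAAA
5) AAAAAAAAAAAAAAAA
6) AAAAAAAAAAAAAAAAAAAAAAAAAAAAAAAA
7) AAAAAAAAAAAAAAAAAAAAAAAAAAAAAAAAAAAAAAAAAAAAAAAAAAAAAAAAAAAAAAAA
8) AAAAAAAAAAAAAAAAAAAAAAAAAAAAAAAAAAAAAAAAAAAAAAAAAAAAAAAAAA…AAAAAAAAAAAAAAAAAAAAAAAAAAAAAAAAAAAAAAAAAAAAAAAAAAAAAAAAAA  (len 128)

128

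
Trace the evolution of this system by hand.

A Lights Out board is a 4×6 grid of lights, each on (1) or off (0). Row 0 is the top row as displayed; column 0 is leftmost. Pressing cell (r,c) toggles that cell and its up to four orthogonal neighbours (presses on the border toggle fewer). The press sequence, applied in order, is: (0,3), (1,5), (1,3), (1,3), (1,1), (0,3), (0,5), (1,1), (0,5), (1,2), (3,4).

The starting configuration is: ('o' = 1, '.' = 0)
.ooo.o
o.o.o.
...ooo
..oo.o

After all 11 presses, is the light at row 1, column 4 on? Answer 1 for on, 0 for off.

[0] .ooo.o
o.o.o.
...ooo
..oo.o
[1] .o..oo
o.ooo.
...ooo
..oo.o
[2] .o..o.
o.oo.o
...oo.
..oo.o
[3] .o.oo.
o...oo
....o.
..oo.o
[4] .o..o.
o.oo.o
...oo.
..oo.o
[5] ....o.
.o.o.o
.o.oo.
..oo.o
[6] ..oo..
.o...o
.o.oo.
..oo.o
[7] ..oooo
.o....
.o.oo.
..oo.o
[8] .ooooo
o.o...
...oo.
..oo.o
[9] .ooo..
o.o..o
...oo.
..oo.o
[10] .o.o..
oo.o.o
..ooo.
..oo.o
[11] .o.o..
oo.o.o
..oo..
..o.o.

0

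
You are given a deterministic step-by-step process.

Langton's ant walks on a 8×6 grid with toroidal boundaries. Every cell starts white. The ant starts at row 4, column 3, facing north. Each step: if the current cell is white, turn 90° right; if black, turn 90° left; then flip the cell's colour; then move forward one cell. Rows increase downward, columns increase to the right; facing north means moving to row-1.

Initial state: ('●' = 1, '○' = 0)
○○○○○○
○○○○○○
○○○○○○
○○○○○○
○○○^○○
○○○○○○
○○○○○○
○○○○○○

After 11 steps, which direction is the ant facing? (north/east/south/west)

step 0: ○○○○○○
○○○○○○
○○○○○○
○○○○○○
○○○^○○
○○○○○○
○○○○○○
○○○○○○
step 1: ○○○○○○
○○○○○○
○○○○○○
○○○○○○
○○○●>○
○○○○○○
○○○○○○
○○○○○○
step 2: ○○○○○○
○○○○○○
○○○○○○
○○○○○○
○○○●●○
○○○○v○
○○○○○○
○○○○○○
step 3: ○○○○○○
○○○○○○
○○○○○○
○○○○○○
○○○●●○
○○○<●○
○○○○○○
○○○○○○
step 4: ○○○○○○
○○○○○○
○○○○○○
○○○○○○
○○○^●○
○○○●●○
○○○○○○
○○○○○○
step 5: ○○○○○○
○○○○○○
○○○○○○
○○○○○○
○○<○●○
○○○●●○
○○○○○○
○○○○○○
step 6: ○○○○○○
○○○○○○
○○○○○○
○○^○○○
○○●○●○
○○○●●○
○○○○○○
○○○○○○
step 7: ○○○○○○
○○○○○○
○○○○○○
○○●>○○
○○●○●○
○○○●●○
○○○○○○
○○○○○○
step 8: ○○○○○○
○○○○○○
○○○○○○
○○●●○○
○○●v●○
○○○●●○
○○○○○○
○○○○○○
step 9: ○○○○○○
○○○○○○
○○○○○○
○○●●○○
○○<●●○
○○○●●○
○○○○○○
○○○○○○
step 10: ○○○○○○
○○○○○○
○○○○○○
○○●●○○
○○○●●○
○○v●●○
○○○○○○
○○○○○○
step 11: ○○○○○○
○○○○○○
○○○○○○
○○●●○○
○○○●●○
○<●●●○
○○○○○○
○○○○○○

west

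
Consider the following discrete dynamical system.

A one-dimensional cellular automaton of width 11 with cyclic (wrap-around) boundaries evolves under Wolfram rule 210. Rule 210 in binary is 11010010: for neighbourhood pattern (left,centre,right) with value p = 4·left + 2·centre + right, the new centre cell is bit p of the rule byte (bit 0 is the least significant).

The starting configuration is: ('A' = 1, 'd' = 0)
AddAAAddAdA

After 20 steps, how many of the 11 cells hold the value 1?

6

t=0: AddAAAddAdA
t=1: AAAdAAAAddd
t=2: dAAddAAAAdA
t=3: ddAAAdAAAdd
t=4: dAdAAddAAAd
t=5: AdddAAAdAAA
t=6: AAdAdAAddAA
t=7: AAddddAAAdA
t=8: AAAddAdAAdd
t=9: dAAAAdddAAA
t=10: ddAAAAdAdAA
t=11: AAdAAAddddA
t=12: AAddAAAddAd
t=13: dAAAdAAAAdd
t=14: AdAAddAAAAd
t=15: dddAAAdAAAd
t=16: ddAdAAddAAA
t=17: AAdddAAAdAA
t=18: AAAdAdAAddA
t=19: AAAddddAAAd
t=20: dAAAddAdAAd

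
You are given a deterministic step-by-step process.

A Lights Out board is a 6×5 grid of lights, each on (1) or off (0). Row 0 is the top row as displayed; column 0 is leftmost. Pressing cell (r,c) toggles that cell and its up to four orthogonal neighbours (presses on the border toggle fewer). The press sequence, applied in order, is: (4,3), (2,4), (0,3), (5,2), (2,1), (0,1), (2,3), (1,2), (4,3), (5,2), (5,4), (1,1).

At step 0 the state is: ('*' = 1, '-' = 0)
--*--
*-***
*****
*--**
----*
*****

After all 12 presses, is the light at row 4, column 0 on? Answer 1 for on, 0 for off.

gen 0: --*--
*-***
*****
*--**
----*
*****
gen 1: --*--
*-***
*****
*---*
--**-
***-*
gen 2: --*--
*-**-
***--
*----
--**-
***-*
gen 3: ---**
*-*--
***--
*----
--**-
***-*
gen 4: ---**
*-*--
***--
*----
---*-
*--**
gen 5: ---**
***--
-----
**---
---*-
*--**
gen 6: *****
*-*--
-----
**---
---*-
*--**
gen 7: *****
*-**-
--***
**-*-
---*-
*--**
gen 8: **-**
**---
---**
**-*-
---*-
*--**
gen 9: **-**
**---
---**
**---
--*-*
*---*
gen 10: **-**
**---
---**
**---
----*
*****
gen 11: **-**
**---
---**
**---
-----
***--
gen 12: *--**
--*--
-*-**
**---
-----
***--

0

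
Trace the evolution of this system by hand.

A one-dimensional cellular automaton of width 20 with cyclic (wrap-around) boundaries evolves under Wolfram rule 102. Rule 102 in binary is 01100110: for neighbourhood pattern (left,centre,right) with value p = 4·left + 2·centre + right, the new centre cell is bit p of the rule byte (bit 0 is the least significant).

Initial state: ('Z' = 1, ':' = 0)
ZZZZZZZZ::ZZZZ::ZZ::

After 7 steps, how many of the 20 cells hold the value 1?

6

0) ZZZZZZZZ::ZZZZ::ZZ::
1) :::::::Z:Z:::Z:Z:Z:Z
2) ::::::ZZZZ::ZZZZZZZZ
3) :::::Z:::Z:Z:::::::Z
4) ::::ZZ::ZZZZ::::::ZZ
5) :::Z:Z:Z:::Z:::::Z:Z
6) ::ZZZZZZ::ZZ::::ZZZZ
7) :Z:::::Z:Z:Z:::Z:::Z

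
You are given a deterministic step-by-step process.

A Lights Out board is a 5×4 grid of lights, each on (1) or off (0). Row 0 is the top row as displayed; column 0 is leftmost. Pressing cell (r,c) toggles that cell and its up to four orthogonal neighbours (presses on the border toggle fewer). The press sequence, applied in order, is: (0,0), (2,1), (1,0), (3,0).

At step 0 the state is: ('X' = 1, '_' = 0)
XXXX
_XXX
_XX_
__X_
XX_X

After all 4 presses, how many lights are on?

k=0  XXXX
_XXX
_XX_
__X_
XX_X
k=1  __XX
XXXX
_XX_
__X_
XX_X
k=2  __XX
X_XX
X___
_XX_
XX_X
k=3  X_XX
_XXX
____
_XX_
XX_X
k=4  X_XX
_XXX
X___
X_X_
_X_X

11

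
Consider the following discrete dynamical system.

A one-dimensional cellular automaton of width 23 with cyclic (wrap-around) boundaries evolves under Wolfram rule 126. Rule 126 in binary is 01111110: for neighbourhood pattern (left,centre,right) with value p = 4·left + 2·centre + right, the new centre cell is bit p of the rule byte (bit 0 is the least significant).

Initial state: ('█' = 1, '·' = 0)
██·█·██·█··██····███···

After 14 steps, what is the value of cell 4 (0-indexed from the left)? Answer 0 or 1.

0

0) ██·█·██·█··██····███···
1) ██████████████··██·██·█
2) ·············██████████
3) █···········██········█
4) ██·········████······██
5) ·██·······██··██····██·
6) ████·····████████··████
7) ···██···██······████···
8) ··████·████····██··██··
9) ·██··███··██··████████·
10) ██████·████████······██
11) ·····███······██····██·
12) ····██·██····████··████
13) █··███████··██··████··█
14) ████·····████████··████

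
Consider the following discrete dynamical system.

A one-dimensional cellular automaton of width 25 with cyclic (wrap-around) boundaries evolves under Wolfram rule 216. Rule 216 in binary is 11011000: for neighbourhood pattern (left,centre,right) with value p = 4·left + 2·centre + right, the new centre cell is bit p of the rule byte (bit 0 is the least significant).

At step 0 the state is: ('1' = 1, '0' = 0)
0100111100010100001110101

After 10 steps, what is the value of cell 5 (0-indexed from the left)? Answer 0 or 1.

0) 0100111100010100001110101
1) 0010111110000010001110000
2) 0000111111000001001111000
3) 0000111111100000101111100
4) 0000111111110000001111110
5) 0000111111111000001111111
6) 1000111111111100001111111
7) 1100111111111110001111111
8) 1110111111111111001111111
9) 1110111111111111101111111
10) 1110111111111111101111111

1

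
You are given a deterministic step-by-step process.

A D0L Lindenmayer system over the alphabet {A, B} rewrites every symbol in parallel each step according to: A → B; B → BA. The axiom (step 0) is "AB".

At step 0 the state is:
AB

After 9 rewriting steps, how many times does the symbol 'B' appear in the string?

[0] AB
[1] BBA
[2] BABAB
[3] BABBABBA
[4] BABBABABBABAB
[5] BABBABABBABBABABBABBA
[6] BABBABABBABBABABBABABBABBABABBABAB
[7] BABBABABBABBABABBABABBABBABABBABBABABBABABBABBABABBABBA
[8] BABBABABBABBABABBABABBABBABABBABBABABBABABBABBABABBABABBABBABABBABBABABBABABBABBABABBABAB
[9] BABBABABBABBABABBABABBABBABABBABBABABBABABBABBABABBABABBAB…BBABABBABABBABBABABBABABBABBABABBABBABABBABABBABBABABBABBA  (len 144)

89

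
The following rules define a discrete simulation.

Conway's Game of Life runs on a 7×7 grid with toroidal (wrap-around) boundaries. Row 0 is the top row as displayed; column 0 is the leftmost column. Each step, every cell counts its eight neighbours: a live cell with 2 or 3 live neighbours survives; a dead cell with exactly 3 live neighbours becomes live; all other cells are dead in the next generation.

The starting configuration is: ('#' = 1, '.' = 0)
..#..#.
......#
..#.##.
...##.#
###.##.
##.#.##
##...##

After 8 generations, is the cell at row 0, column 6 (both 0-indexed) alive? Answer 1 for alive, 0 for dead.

0

gen 0: ..#..#.
......#
..#.##.
...##.#
###.##.
##.#.##
##...##
gen 1: .#...#.
...##.#
....#.#
#.....#
.......
...#...
.......
gen 2: ....##.
#..##.#
...##.#
#....##
.......
.......
.......
gen 3: ...####
#.....#
...#...
#...###
......#
.......
.......
gen 4: #...###
#..#..#
....#..
#...###
#.....#
.......
....##.
gen 5: #..#...
#..#...
...##..
#...#..
#......
.....##
....#..
gen 6: ...##..
..##...
...##..
...##..
#....#.
.....##
....###
gen 7: ..#....
..#....
.......
...#.#.
.....#.
#......
...#..#
gen 8: ..##...
.......
.......
....#..
....#.#
......#
.......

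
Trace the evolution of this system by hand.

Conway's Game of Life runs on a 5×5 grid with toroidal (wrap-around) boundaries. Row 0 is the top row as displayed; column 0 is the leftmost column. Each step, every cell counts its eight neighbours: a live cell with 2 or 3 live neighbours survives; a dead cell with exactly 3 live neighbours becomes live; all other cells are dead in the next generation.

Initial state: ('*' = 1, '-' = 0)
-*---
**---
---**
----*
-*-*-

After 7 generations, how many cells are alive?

8

step 0: -*---
**---
---**
----*
-*-*-
step 1: -*---
***-*
---**
*-*-*
*-*--
step 2: ---**
-**-*
-----
*-*--
*-***
step 3: -----
*-*-*
*-**-
*-*--
*-*--
step 4: *--**
*-*-*
*-*--
*-*--
-----
step 5: **-*-
--*--
*-*--
-----
**-*-
step 6: *--*-
*-***
-*---
*-*-*
**---
step 7: ---*-
*-**-
-----
--*-*
--**-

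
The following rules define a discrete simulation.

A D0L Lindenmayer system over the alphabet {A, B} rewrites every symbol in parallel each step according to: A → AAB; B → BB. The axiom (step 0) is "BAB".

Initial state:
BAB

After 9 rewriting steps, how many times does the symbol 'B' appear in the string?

k=0  BAB
k=1  BBAABBB
k=2  BBBBAABAABBBBBBB
k=3  BBBBBBBBAABAABBBAABAABBBBBBBBBBBBBBB
k=4  BBBBBBBBBBBBBBBBAABAABBBAABAABBBBBBBAABAABBBAABAABBBBBBBBBBBBBBBBBBBBBBBBBBBBBBB
k=5  BBBBBBBBBBBBBBBBBBBBBBBBBBBBBBBBAABAABBBAABAABBBBBBBAABAAB…BBBBBBBBBBBBBBBBBBBBBBBBBBBBBBBBBBBBBBBBBBBBBBBBBBBBBBBBBB  (len 176)
k=6  BBBBBBBBBBBBBBBBBBBBBBBBBBBBBBBBBBBBBBBBBBBBBBBBBBBBBBBBBB…BBBBBBBBBBBBBBBBBBBBBBBBBBBBBBBBBBBBBBBBBBBBBBBBBBBBBBBBBB  (len 384)
k=7  BBBBBBBBBBBBBBBBBBBBBBBBBBBBBBBBBBBBBBBBBBBBBBBBBBBBBBBBBB…BBBBBBBBBBBBBBBBBBBBBBBBBBBBBBBBBBBBBBBBBBBBBBBBBBBBBBBBBB  (len 832)
k=8  BBBBBBBBBBBBBBBBBBBBBBBBBBBBBBBBBBBBBBBBBBBBBBBBBBBBBBBBBB…BBBBBBBBBBBBBBBBBBBBBBBBBBBBBBBBBBBBBBBBBBBBBBBBBBBBBBBBBB  (len 1792)
k=9  BBBBBBBBBBBBBBBBBBBBBBBBBBBBBBBBBBBBBBBBBBBBBBBBBBBBBBBBBB…BBBBBBBBBBBBBBBBBBBBBBBBBBBBBBBBBBBBBBBBBBBBBBBBBBBBBBBBBB  (len 3840)

3328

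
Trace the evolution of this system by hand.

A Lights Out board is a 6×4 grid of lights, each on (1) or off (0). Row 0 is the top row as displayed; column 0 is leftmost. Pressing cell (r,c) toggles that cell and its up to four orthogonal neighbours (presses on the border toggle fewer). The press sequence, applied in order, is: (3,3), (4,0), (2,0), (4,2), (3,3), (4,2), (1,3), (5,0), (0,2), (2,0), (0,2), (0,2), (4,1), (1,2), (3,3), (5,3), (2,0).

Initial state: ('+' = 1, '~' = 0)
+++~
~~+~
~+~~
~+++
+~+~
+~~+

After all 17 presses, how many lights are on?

step 0: +++~
~~+~
~+~~
~+++
+~+~
+~~+
step 1: +++~
~~+~
~+~+
~+~~
+~++
+~~+
step 2: +++~
~~+~
~+~+
++~~
~+++
~~~+
step 3: +++~
+~+~
+~~+
~+~~
~+++
~~~+
step 4: +++~
+~+~
+~~+
~++~
~~~~
~~++
step 5: +++~
+~+~
+~~~
~+~+
~~~+
~~++
step 6: +++~
+~+~
+~~~
~+++
~++~
~~~+
step 7: ++++
+~~+
+~~+
~+++
~++~
~~~+
step 8: ++++
+~~+
+~~+
~+++
+++~
++~+
step 9: +~~~
+~++
+~~+
~+++
+++~
++~+
step 10: +~~~
~~++
~+~+
++++
+++~
++~+
step 11: ++++
~~~+
~+~+
++++
+++~
++~+
step 12: +~~~
~~++
~+~+
++++
+++~
++~+
step 13: +~~~
~~++
~+~+
+~++
~~~~
+~~+
step 14: +~+~
~+~~
~+++
+~++
~~~~
+~~+
step 15: +~+~
~+~~
~++~
+~~~
~~~+
+~~+
step 16: +~+~
~+~~
~++~
+~~~
~~~~
+~+~
step 17: +~+~
++~~
+~+~
~~~~
~~~~
+~+~

8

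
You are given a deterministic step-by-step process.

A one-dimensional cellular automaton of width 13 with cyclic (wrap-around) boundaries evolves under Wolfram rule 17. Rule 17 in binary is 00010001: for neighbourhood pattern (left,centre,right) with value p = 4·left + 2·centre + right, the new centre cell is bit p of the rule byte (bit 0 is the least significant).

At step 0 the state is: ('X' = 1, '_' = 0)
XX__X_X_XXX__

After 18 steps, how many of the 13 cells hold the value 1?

9

[0] XX__X_X_XXX__
[1] __X________X_
[2] X__XXXXXXX__X
[3] _X________X__
[4] __XXXXXXX__XX
[5] X________X___
[6] _XXXXXXX__XX_
[7] ________X___X
[8] XXXXXXX__XX__
[9] _______X___X_
[10] XXXXXX__XX__X
[11] ______X___X__
[12] XXXXX__XX__XX
[13] _____X___X___
[14] XXXX__XX__XXX
[15] ____X___X____
[16] XXX__XX__XXXX
[17] ___X___X_____
[18] XX__XX__XXXXX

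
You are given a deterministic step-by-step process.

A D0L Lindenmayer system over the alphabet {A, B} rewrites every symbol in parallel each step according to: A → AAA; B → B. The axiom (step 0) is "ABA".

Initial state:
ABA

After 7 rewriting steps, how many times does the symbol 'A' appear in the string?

0) ABA
1) AAABAAA
2) AAAAAAAAABAAAAAAAAA
3) AAAAAAAAAAAAAAAAAAAAAAAAAAABAAAAAAAAAAAAAAAAAAAAAAAAAAA
4) AAAAAAAAAAAAAAAAAAAAAAAAAAAAAAAAAAAAAAAAAAAAAAAAAAAAAAAAAA…AAAAAAAAAAAAAAAAAAAAAAAAAAAAAAAAAAAAAAAAAAAAAAAAAAAAAAAAAA  (len 163)
5) AAAAAAAAAAAAAAAAAAAAAAAAAAAAAAAAAAAAAAAAAAAAAAAAAAAAAAAAAA…AAAAAAAAAAAAAAAAAAAAAAAAAAAAAAAAAAAAAAAAAAAAAAAAAAAAAAAAAA  (len 487)
6) AAAAAAAAAAAAAAAAAAAAAAAAAAAAAAAAAAAAAAAAAAAAAAAAAAAAAAAAAA…AAAAAAAAAAAAAAAAAAAAAAAAAAAAAAAAAAAAAAAAAAAAAAAAAAAAAAAAAA  (len 1459)
7) AAAAAAAAAAAAAAAAAAAAAAAAAAAAAAAAAAAAAAAAAAAAAAAAAAAAAAAAAA…AAAAAAAAAAAAAAAAAAAAAAAAAAAAAAAAAAAAAAAAAAAAAAAAAAAAAAAAAA  (len 4375)

4374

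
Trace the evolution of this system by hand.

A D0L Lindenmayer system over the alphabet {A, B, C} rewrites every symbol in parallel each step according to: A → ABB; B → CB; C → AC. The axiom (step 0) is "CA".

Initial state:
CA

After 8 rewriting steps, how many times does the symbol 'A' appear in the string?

k=0  CA
k=1  ACABB
k=2  ABBACABBCBCB
k=3  ABBCBCBABBACABBCBCBACCBACCB
k=4  ABBCBCBACCBACCBABBCBCBABBACABBCBCBACCBACCBABBACACCBABBACACCB
k=5  ABBCBCBACCBACCBABBACACCBABBACACCBABBCBCBACCBACCBABBCBCBABB…BACACCBABBACACCBABBCBCBABBACABBACACCBABBCBCBABBACABBACACCB  (len 135)
k=6  ABBCBCBACCBACCBABBACACCBABBACACCBABBCBCBABBACABBACACCBABBC…CABBACACCBABBCBCBACCBACCBABBCBCBABBACABBCBCBABBACABBACACCB  (len 306)
k=7  ABBCBCBACCBACCBABBACACCBABBACACCBABBCBCBABBACABBACACCBABBC…BCBCBABBACABBCBCBACCBACCBABBCBCBABBACABBCBCBABBACABBACACCB  (len 693)
k=8  ABBCBCBACCBACCBABBACACCBABBACACCBABBCBCBABBACABBACACCBABBC…BCBCBABBACABBCBCBACCBACCBABBCBCBABBACABBCBCBABBACABBACACCB  (len 1566)

405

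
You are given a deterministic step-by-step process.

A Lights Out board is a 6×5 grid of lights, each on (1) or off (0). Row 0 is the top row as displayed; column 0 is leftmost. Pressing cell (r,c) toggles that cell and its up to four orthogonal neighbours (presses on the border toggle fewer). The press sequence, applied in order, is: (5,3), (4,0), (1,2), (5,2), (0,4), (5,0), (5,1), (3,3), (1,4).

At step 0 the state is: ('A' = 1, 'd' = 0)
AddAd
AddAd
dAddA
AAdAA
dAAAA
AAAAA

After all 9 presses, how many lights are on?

15

0) AddAd
AddAd
dAddA
AAdAA
dAAAA
AAAAA
1) AddAd
AddAd
dAddA
AAdAA
dAAdA
AAddd
2) AddAd
AddAd
dAddA
dAdAA
AdAdA
dAddd
3) AdAAd
AAAdd
dAAdA
dAdAA
AdAdA
dAddd
4) AdAAd
AAAdd
dAAdA
dAdAA
AdddA
ddAAd
5) AdAdA
AAAdA
dAAdA
dAdAA
AdddA
ddAAd
6) AdAdA
AAAdA
dAAdA
dAdAA
ddddA
AAAAd
7) AdAdA
AAAdA
dAAdA
dAdAA
dAddA
dddAd
8) AdAdA
AAAdA
dAAAA
dAAdd
dAdAA
dddAd
9) AdAdd
AAAAd
dAAAd
dAAdd
dAdAA
dddAd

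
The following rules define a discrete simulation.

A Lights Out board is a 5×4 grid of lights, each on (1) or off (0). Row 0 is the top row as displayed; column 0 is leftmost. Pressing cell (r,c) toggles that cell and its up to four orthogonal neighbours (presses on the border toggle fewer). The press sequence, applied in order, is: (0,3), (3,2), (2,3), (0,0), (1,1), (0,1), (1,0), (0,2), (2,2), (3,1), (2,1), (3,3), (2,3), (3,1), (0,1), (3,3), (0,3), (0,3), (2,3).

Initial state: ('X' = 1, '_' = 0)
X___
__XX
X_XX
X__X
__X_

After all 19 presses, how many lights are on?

gen 0: X___
__XX
X_XX
X__X
__X_
gen 1: X_XX
__X_
X_XX
X__X
__X_
gen 2: X_XX
__X_
X__X
XXX_
____
gen 3: X_XX
__XX
X_X_
XXXX
____
gen 4: _XXX
X_XX
X_X_
XXXX
____
gen 5: __XX
_X_X
XXX_
XXXX
____
gen 6: XX_X
___X
XXX_
XXXX
____
gen 7: _X_X
XX_X
_XX_
XXXX
____
gen 8: __X_
XXXX
_XX_
XXXX
____
gen 9: __X_
XX_X
___X
XX_X
____
gen 10: __X_
XX_X
_X_X
__XX
_X__
gen 11: __X_
X__X
X_XX
_XXX
_X__
gen 12: __X_
X__X
X_X_
_X__
_X_X
gen 13: __X_
X___
X__X
_X_X
_X_X
gen 14: __X_
X___
XX_X
X_XX
___X
gen 15: XX__
XX__
XX_X
X_XX
___X
gen 16: XX__
XX__
XX__
X___
____
gen 17: XXXX
XX_X
XX__
X___
____
gen 18: XX__
XX__
XX__
X___
____
gen 19: XX__
XX_X
XXXX
X__X
____

11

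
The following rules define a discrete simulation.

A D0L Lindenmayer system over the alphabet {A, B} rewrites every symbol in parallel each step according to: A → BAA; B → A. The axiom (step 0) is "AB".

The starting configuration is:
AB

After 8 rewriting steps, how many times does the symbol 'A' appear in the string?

step 0: AB
step 1: BAAA
step 2: ABAABAABAA
step 3: BAAABAABAAABAABAAABAABAA
step 4: ABAABAABAAABAABAAABAABAABAAABAABAAABAABAABAAABAABAAABAABAA
step 5: BAAABAABAAABAABAAABAABAABAAABAABAAABAABAABAAABAABAAABAABAA…BAAABAABAAABAABAAABAABAABAAABAABAAABAABAABAAABAABAAABAABAA  (len 140)
step 6: ABAABAABAAABAABAAABAABAABAAABAABAAABAABAABAAABAABAAABAABAA…BAAABAABAAABAABAAABAABAABAAABAABAAABAABAABAAABAABAAABAABAA  (len 338)
step 7: BAAABAABAAABAABAAABAABAABAAABAABAAABAABAABAAABAABAAABAABAA…BAAABAABAAABAABAAABAABAABAAABAABAAABAABAABAAABAABAAABAABAA  (len 816)
step 8: ABAABAABAAABAABAAABAABAABAAABAABAAABAABAABAAABAABAAABAABAA…BAAABAABAAABAABAAABAABAABAAABAABAAABAABAABAAABAABAAABAABAA  (len 1970)

1393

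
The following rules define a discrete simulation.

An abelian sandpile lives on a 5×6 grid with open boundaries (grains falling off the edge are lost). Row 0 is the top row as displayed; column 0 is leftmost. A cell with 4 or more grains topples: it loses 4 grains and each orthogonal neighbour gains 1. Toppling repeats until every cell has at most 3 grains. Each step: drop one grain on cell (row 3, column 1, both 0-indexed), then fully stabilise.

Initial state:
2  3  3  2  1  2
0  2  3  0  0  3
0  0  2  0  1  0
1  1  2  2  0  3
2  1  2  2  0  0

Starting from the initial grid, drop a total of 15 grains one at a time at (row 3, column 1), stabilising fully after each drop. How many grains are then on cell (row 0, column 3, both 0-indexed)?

k=0  2  3  3  2  1  2
0  2  3  0  0  3
0  0  2  0  1  0
1  1  2  2  0  3
2  1  2  2  0  0
k=1  2  3  3  2  1  2
0  2  3  0  0  3
0  0  2  0  1  0
1  2  2  2  0  3
2  1  2  2  0  0
k=2  2  3  3  2  1  2
0  2  3  0  0  3
0  0  2  0  1  0
1  3  2  2  0  3
2  1  2  2  0  0
k=3  2  3  3  2  1  2
0  2  3  0  0  3
0  1  2  0  1  0
2  0  3  2  0  3
2  2  2  2  0  0
k=4  2  3  3  2  1  2
0  2  3  0  0  3
0  1  2  0  1  0
2  1  3  2  0  3
2  2  2  2  0  0
k=5  2  3  3  2  1  2
0  2  3  0  0  3
0  1  2  0  1  0
2  2  3  2  0  3
2  2  2  2  0  0
k=6  2  3  3  2  1  2
0  2  3  0  0  3
0  1  2  0  1  0
2  3  3  2  0  3
2  2  2  2  0  0
k=7  2  3  3  2  1  2
0  2  3  0  0  3
0  2  3  0  1  0
3  1  0  3  0  3
2  3  3  2  0  0
k=8  2  3  3  2  1  2
0  2  3  0  0  3
0  2  3  0  1  0
3  2  0  3  0  3
2  3  3  2  0  0
k=9  2  3  3  2  1  2
0  2  3  0  0  3
0  2  3  0  1  0
3  3  0  3  0  3
2  3  3  2  0  0
k=10  2  3  3  2  1  2
0  2  3  0  0  3
1  3  3  0  1  0
1  2  2  3  0  3
0  2  0  3  0  0
k=11  2  3  3  2  1  2
0  2  3  0  0  3
1  3  3  0  1  0
1  3  2  3  0  3
0  2  0  3  0  0
k=12  3  1  1  3  1  2
1  1  2  1  0  3
2  2  2  2  1  0
2  2  1  1  1  3
0  3  2  0  1  0
k=13  3  1  1  3  1  2
1  1  2  1  0  3
2  2  2  2  1  0
2  3  1  1  1  3
0  3  2  0  1  0
k=14  3  1  1  3  1  2
1  1  2  1  0  3
2  3  2  2  1  0
3  1  2  1  1  3
1  0  3  0  1  0
k=15  3  1  1  3  1  2
1  1  2  1  0  3
2  3  2  2  1  0
3  2  2  1  1  3
1  0  3  0  1  0

3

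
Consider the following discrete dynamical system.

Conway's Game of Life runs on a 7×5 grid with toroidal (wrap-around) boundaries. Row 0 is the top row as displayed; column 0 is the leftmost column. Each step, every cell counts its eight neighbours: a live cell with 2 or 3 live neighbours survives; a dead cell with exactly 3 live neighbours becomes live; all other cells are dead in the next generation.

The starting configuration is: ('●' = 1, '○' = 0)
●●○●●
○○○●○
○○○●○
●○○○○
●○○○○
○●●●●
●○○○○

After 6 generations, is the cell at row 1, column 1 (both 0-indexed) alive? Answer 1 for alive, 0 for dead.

1

t=0: ●●○●●
○○○●○
○○○●○
●○○○○
●○○○○
○●●●●
●○○○○
t=1: ●●●●○
●○○●○
○○○○●
○○○○●
●○●●○
○●●●●
○○○○○
t=2: ●●●●○
●○○●○
●○○●●
●○○○●
●○○○○
●●○○●
○○○○○
t=3: ●●●●○
○○○○○
○●○●○
○●○●○
○○○○○
●●○○●
○○○●○
t=4: ○●●●●
●○○●●
○○○○○
○○○○○
○●●○●
●○○○●
○○○●○
t=5: ○●○○○
●●○○○
○○○○●
○○○○○
○●○●●
●●●○●
○●○○○
t=6: ○●●○○
●●○○○
●○○○○
●○○●●
○●○●●
○○○○●
○○○○○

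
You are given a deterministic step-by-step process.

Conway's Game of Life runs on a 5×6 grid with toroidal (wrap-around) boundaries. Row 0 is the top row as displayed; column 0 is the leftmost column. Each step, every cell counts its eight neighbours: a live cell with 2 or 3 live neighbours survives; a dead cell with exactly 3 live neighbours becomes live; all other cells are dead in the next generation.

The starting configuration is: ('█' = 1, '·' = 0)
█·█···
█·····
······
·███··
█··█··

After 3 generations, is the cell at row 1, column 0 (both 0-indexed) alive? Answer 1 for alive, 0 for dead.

0) █·█···
█·····
······
·███··
█··█··
1) █····█
·█····
·██···
·███··
█··█··
2) ██···█
·██···
█··█··
█··█··
█··███
3) ···█··
··█··█
█··█··
████··
··██··

0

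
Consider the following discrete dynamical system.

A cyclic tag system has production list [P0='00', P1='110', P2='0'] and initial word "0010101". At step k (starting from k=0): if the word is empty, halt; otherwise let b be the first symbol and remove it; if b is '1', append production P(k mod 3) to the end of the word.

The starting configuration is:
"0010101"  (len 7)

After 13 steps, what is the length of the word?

3

k=0  "0010101"  (len 7)
k=1  "010101"  (len 6)
k=2  "10101"  (len 5)
k=3  "01010"  (len 5)
k=4  "1010"  (len 4)
k=5  "010110"  (len 6)
k=6  "10110"  (len 5)
k=7  "011000"  (len 6)
k=8  "11000"  (len 5)
k=9  "10000"  (len 5)
k=10  "000000"  (len 6)
k=11  "00000"  (len 5)
k=12  "0000"  (len 4)
k=13  "000"  (len 3)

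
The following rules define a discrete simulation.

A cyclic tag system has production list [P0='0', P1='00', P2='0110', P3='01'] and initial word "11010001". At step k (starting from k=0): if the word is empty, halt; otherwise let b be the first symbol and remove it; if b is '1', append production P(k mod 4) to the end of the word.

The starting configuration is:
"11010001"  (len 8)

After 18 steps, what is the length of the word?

4

[0] "11010001"  (len 8)
[1] "10100010"  (len 8)
[2] "010001000"  (len 9)
[3] "10001000"  (len 8)
[4] "000100001"  (len 9)
[5] "00100001"  (len 8)
[6] "0100001"  (len 7)
[7] "100001"  (len 6)
[8] "0000101"  (len 7)
[9] "000101"  (len 6)
[10] "00101"  (len 5)
[11] "0101"  (len 4)
[12] "101"  (len 3)
[13] "010"  (len 3)
[14] "10"  (len 2)
[15] "00110"  (len 5)
[16] "0110"  (len 4)
[17] "110"  (len 3)
[18] "1000"  (len 4)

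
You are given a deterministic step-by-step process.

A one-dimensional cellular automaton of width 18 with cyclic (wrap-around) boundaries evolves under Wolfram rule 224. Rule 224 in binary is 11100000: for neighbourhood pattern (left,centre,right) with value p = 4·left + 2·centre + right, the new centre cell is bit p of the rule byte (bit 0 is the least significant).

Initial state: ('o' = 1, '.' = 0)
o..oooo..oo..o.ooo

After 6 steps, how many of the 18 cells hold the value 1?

0

gen 0: o..oooo..oo..o.ooo
gen 1: o...ooo...o...o.oo
gen 2: o....oo........o.o
gen 3: o.....o.........o.
gen 4: .................o
gen 5: ..................
gen 6: ..................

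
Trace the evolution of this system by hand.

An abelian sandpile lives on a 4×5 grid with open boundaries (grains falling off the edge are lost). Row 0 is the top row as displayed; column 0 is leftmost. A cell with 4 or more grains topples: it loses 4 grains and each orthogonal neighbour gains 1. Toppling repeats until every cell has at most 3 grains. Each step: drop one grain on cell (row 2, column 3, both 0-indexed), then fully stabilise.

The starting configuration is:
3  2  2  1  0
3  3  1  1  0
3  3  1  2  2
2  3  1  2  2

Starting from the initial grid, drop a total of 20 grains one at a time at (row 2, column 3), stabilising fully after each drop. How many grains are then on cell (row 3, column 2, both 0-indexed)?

gen 0: 3  2  2  1  0
3  3  1  1  0
3  3  1  2  2
2  3  1  2  2
gen 1: 3  2  2  1  0
3  3  1  1  0
3  3  1  3  2
2  3  1  2  2
gen 2: 3  2  2  1  0
3  3  1  2  0
3  3  2  0  3
2  3  1  3  2
gen 3: 3  2  2  1  0
3  3  1  2  0
3  3  2  1  3
2  3  1  3  2
gen 4: 3  2  2  1  0
3  3  1  2  0
3  3  2  2  3
2  3  1  3  2
gen 5: 3  2  2  1  0
3  3  1  2  0
3  3  2  3  3
2  3  1  3  2
gen 6: 3  2  2  1  0
3  3  1  3  1
3  3  3  2  1
2  3  2  1  0
gen 7: 3  2  2  1  0
3  3  1  3  1
3  3  3  3  1
2  3  2  1  0
gen 8: 1  1  0  3  0
2  3  1  1  2
2  3  3  2  2
0  2  0  3  0
gen 9: 1  1  0  3  0
2  3  1  1  2
2  3  3  3  2
0  2  0  3  0
gen 10: 1  2  0  3  0
3  0  3  2  2
3  1  1  2  3
0  3  2  0  1
gen 11: 1  2  0  3  0
3  0  3  2  2
3  1  1  3  3
0  3  2  0  1
gen 12: 1  2  0  3  0
3  0  3  3  3
3  1  2  1  0
0  3  2  1  2
gen 13: 1  2  0  3  0
3  0  3  3  3
3  1  2  2  0
0  3  2  1  2
gen 14: 1  2  0  3  0
3  0  3  3  3
3  1  2  3  0
0  3  2  1  2
gen 15: 1  2  2  0  2
3  1  1  3  0
3  2  0  2  2
0  3  3  2  2
gen 16: 1  2  2  0  2
3  1  1  3  0
3  2  0  3  2
0  3  3  2  2
gen 17: 1  2  2  1  2
3  1  2  0  1
3  2  1  1  3
0  3  3  3  2
gen 18: 1  2  2  1  2
3  1  2  0  1
3  2  1  2  3
0  3  3  3  2
gen 19: 1  2  2  1  2
3  1  2  0  1
3  2  1  3  3
0  3  3  3  2
gen 20: 1  2  2  1  2
3  1  2  1  2
3  3  3  2  1
1  0  1  2  0

1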